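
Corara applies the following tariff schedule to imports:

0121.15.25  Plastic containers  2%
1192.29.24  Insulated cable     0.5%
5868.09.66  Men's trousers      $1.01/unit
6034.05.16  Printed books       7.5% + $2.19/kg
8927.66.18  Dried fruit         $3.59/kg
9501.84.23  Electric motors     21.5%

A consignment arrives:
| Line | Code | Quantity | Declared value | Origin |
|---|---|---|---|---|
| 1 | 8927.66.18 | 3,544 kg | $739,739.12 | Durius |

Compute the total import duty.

Line 1 (8927.66.18, Durius, 3,544 kg, $739,739.12):
Base rate for 8927.66.18 is $3.59/kg.
Duty = 3,544 × $3.59 = $12,722.96.

$12,722.96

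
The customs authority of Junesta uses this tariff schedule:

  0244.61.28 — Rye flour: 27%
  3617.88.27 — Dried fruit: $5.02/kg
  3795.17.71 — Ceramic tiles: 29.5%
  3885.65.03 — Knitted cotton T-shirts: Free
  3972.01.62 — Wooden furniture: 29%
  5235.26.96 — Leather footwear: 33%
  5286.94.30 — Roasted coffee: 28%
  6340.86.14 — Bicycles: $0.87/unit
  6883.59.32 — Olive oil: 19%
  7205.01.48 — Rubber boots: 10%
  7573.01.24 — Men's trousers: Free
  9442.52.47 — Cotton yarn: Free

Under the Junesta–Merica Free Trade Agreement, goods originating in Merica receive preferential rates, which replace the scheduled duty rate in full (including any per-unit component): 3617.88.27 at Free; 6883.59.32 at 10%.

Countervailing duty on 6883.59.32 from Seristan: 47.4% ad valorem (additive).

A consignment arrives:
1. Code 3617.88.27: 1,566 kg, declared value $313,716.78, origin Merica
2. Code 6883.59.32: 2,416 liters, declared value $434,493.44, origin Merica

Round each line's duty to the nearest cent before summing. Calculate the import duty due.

Line 1 (3617.88.27, Merica, 1,566 kg, $313,716.78):
Base rate for 3617.88.27 is $5.02/kg.
Origin Merica qualifies under the Junesta–Merica agreement and 3617.88.27 is covered: preferential rate Free applies instead.
Duty = $313,716.78 × 0% = $0.00.
Line 2 (6883.59.32, Merica, 2,416 liters, $434,493.44):
Base rate for 6883.59.32 is 19%.
Origin Merica qualifies under the Junesta–Merica agreement and 6883.59.32 is covered: preferential rate 10% applies instead.
The additional-duty order on 6883.59.32 targets Seristan, not Merica; it does not apply.
Duty = $434,493.44 × 10% = $43,449.34.
Total = $0.00 + $43,449.34 = $43,449.34.

$43,449.34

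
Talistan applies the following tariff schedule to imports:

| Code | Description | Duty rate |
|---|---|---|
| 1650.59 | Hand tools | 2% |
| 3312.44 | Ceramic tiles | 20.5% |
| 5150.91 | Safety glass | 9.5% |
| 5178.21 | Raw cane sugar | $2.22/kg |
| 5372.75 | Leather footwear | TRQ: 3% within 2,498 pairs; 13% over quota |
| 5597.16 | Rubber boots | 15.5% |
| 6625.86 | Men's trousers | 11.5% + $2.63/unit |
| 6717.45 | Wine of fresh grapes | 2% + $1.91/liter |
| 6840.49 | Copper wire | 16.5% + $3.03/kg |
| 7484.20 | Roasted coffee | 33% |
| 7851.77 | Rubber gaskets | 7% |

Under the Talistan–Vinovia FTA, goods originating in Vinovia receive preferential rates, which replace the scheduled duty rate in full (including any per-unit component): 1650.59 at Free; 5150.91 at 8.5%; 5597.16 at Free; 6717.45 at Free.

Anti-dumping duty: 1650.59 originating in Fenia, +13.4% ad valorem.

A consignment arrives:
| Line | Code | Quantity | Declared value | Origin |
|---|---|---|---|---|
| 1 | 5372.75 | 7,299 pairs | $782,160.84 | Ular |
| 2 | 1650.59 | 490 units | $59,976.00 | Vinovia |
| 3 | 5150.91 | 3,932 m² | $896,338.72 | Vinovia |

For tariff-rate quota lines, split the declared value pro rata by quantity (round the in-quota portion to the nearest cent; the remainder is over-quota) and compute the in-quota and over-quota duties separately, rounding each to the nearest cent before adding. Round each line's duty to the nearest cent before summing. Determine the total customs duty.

$151,101.13

Line 1 (5372.75, Ular, 7,299 pairs, $782,160.84):
Code 5372.75 is under a tariff-rate quota (threshold 2,498 pairs). In-quota: 2,498 pairs at 3%; over-quota: 4,801 pairs at 13%.
Pro-rata value split: in-quota = $782,160.84 × 2,498/7,299 = $267,685.68; over-quota = $782,160.84 − $267,685.68 = $514,475.16.
In-quota duty = $267,685.68 × 3% = $8,030.57. Over-quota duty = $514,475.16 × 13% = $66,881.77.
Line duty = $8,030.57 + $66,881.77 = $74,912.34.
Line 2 (1650.59, Vinovia, 490 units, $59,976.00):
Base rate for 1650.59 is 2%.
Origin Vinovia qualifies under the Talistan–Vinovia agreement and 1650.59 is covered: preferential rate Free applies instead.
The additional-duty order on 1650.59 targets Fenia, not Vinovia; it does not apply.
Duty = $59,976.00 × 0% = $0.00.
Line 3 (5150.91, Vinovia, 3,932 m², $896,338.72):
Base rate for 5150.91 is 9.5%.
Origin Vinovia qualifies under the Talistan–Vinovia agreement and 5150.91 is covered: preferential rate 8.5% applies instead.
Duty = $896,338.72 × 8.5% = $76,188.79.
Total = $74,912.34 + $0.00 + $76,188.79 = $151,101.13.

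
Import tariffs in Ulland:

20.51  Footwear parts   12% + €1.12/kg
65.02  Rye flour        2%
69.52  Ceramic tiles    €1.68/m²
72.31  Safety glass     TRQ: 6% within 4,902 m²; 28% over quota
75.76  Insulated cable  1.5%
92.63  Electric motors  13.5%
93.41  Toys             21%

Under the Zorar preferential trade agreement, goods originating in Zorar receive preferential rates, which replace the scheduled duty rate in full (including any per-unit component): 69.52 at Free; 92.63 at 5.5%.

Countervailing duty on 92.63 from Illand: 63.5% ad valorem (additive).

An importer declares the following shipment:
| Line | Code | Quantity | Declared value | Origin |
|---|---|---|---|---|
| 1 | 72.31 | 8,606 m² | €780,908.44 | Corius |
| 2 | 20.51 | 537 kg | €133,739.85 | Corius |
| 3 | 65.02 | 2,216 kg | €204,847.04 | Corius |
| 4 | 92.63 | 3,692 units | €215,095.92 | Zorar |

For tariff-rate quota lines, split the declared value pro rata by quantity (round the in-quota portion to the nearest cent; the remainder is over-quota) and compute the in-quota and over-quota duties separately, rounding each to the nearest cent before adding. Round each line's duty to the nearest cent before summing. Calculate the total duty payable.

€153,374.16

Line 1 (72.31, Corius, 8,606 m², €780,908.44):
Code 72.31 is under a tariff-rate quota (threshold 4,902 m²). In-quota: 4,902 m² at 6%; over-quota: 3,704 m² at 28%.
Pro-rata value split: in-quota = €780,908.44 × 4,902/8,606 = €444,807.48; over-quota = €780,908.44 − €444,807.48 = €336,100.96.
In-quota duty = €444,807.48 × 6% = €26,688.45. Over-quota duty = €336,100.96 × 28% = €94,108.27.
Line duty = €26,688.45 + €94,108.27 = €120,796.72.
Line 2 (20.51, Corius, 537 kg, €133,739.85):
Base rate for 20.51 is 12% + €1.12/kg.
Duty = €133,739.85 × 12% + 537 × €1.12 = €16,650.22.
Line 3 (65.02, Corius, 2,216 kg, €204,847.04):
Base rate for 65.02 is 2%.
Duty = €204,847.04 × 2% = €4,096.94.
Line 4 (92.63, Zorar, 3,692 units, €215,095.92):
Base rate for 92.63 is 13.5%.
Origin Zorar qualifies under the Ulland–Zorar agreement and 92.63 is covered: preferential rate 5.5% applies instead.
The additional-duty order on 92.63 targets Illand, not Zorar; it does not apply.
Duty = €215,095.92 × 5.5% = €11,830.28.
Total = €120,796.72 + €16,650.22 + €4,096.94 + €11,830.28 = €153,374.16.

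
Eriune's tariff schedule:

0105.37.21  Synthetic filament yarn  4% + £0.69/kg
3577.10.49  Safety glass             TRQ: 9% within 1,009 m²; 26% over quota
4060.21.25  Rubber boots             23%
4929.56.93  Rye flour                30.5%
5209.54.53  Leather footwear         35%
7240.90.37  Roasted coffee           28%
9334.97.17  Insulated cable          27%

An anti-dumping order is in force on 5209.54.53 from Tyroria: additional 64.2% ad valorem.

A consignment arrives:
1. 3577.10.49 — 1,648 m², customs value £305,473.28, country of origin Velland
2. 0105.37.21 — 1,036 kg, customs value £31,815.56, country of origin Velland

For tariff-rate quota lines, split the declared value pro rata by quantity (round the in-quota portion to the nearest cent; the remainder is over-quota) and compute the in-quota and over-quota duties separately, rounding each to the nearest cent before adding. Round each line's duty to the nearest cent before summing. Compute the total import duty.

£49,615.71

Line 1 (3577.10.49, Velland, 1,648 m², £305,473.28):
Code 3577.10.49 is under a tariff-rate quota (threshold 1,009 m²). In-quota: 1,009 m² at 9%; over-quota: 639 m² at 26%.
Pro-rata value split: in-quota = £305,473.28 × 1,009/1,648 = £187,028.24; over-quota = £305,473.28 − £187,028.24 = £118,445.04.
In-quota duty = £187,028.24 × 9% = £16,832.54. Over-quota duty = £118,445.04 × 26% = £30,795.71.
Line duty = £16,832.54 + £30,795.71 = £47,628.25.
Line 2 (0105.37.21, Velland, 1,036 kg, £31,815.56):
Base rate for 0105.37.21 is 4% + £0.69/kg.
Duty = £31,815.56 × 4% + 1,036 × £0.69 = £1,987.46.
Total = £47,628.25 + £1,987.46 = £49,615.71.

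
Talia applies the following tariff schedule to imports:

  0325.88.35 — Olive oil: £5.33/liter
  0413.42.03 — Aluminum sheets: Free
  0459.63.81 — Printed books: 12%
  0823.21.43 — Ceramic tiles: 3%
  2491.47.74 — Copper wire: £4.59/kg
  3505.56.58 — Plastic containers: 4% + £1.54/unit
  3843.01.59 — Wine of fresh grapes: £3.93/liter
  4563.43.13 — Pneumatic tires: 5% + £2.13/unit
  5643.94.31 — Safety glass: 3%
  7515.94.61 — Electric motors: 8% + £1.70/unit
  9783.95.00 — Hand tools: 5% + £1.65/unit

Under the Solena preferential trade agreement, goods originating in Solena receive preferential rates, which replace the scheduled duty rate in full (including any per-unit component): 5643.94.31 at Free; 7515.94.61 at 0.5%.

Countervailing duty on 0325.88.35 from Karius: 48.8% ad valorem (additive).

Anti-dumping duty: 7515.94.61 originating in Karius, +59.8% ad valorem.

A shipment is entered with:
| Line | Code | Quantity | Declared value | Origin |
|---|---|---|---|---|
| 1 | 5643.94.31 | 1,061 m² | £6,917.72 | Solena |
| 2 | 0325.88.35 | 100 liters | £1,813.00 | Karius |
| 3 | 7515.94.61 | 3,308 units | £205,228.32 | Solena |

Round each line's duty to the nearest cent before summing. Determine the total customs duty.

£2,443.88

Line 1 (5643.94.31, Solena, 1,061 m², £6,917.72):
Base rate for 5643.94.31 is 3%.
Origin Solena qualifies under the Talia–Solena agreement and 5643.94.31 is covered: preferential rate Free applies instead.
Duty = £6,917.72 × 0% = £0.00.
Line 2 (0325.88.35, Karius, 100 liters, £1,813.00):
Base rate for 0325.88.35 is £5.33/liter.
Additional duty on 0325.88.35 from Karius: +48.8% ad valorem. Applied ad valorem rate = 48.8%.
Duty = £1,813.00 × 48.8% + 100 × £5.33 = £1,417.74.
Line 3 (7515.94.61, Solena, 3,308 units, £205,228.32):
Base rate for 7515.94.61 is 8% + £1.70/unit.
Origin Solena qualifies under the Talia–Solena agreement and 7515.94.61 is covered: preferential rate 0.5% applies instead.
The additional-duty order on 7515.94.61 targets Karius, not Solena; it does not apply.
Duty = £205,228.32 × 0.5% = £1,026.14.
Total = £0.00 + £1,417.74 + £1,026.14 = £2,443.88.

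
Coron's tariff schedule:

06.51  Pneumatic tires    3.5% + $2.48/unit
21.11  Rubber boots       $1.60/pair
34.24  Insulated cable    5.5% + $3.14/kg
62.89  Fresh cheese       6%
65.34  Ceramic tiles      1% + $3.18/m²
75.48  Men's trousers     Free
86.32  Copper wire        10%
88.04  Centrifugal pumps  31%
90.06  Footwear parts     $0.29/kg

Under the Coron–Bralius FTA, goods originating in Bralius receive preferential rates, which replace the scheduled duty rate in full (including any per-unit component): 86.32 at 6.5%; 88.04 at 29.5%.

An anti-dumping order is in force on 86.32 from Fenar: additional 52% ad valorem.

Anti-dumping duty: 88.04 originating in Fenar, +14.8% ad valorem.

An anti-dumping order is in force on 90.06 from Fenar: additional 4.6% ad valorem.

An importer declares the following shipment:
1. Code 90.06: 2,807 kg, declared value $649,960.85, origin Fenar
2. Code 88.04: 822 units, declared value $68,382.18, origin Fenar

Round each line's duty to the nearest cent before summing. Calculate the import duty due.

Line 1 (90.06, Fenar, 2,807 kg, $649,960.85):
Base rate for 90.06 is $0.29/kg.
Additional duty on 90.06 from Fenar: +4.6% ad valorem. Applied ad valorem rate = 4.6%.
Duty = $649,960.85 × 4.6% + 2,807 × $0.29 = $30,712.23.
Line 2 (88.04, Fenar, 822 units, $68,382.18):
Base rate for 88.04 is 31%.
88.04 has an FTA preferential rate, but origin Fenar is not Bralius; base rate stands.
Additional duty on 88.04 from Fenar: +14.8%. Applied ad valorem rate: 31% + 14.8% = 45.8%.
Duty = $68,382.18 × 45.8% = $31,319.04.
Total = $30,712.23 + $31,319.04 = $62,031.27.

$62,031.27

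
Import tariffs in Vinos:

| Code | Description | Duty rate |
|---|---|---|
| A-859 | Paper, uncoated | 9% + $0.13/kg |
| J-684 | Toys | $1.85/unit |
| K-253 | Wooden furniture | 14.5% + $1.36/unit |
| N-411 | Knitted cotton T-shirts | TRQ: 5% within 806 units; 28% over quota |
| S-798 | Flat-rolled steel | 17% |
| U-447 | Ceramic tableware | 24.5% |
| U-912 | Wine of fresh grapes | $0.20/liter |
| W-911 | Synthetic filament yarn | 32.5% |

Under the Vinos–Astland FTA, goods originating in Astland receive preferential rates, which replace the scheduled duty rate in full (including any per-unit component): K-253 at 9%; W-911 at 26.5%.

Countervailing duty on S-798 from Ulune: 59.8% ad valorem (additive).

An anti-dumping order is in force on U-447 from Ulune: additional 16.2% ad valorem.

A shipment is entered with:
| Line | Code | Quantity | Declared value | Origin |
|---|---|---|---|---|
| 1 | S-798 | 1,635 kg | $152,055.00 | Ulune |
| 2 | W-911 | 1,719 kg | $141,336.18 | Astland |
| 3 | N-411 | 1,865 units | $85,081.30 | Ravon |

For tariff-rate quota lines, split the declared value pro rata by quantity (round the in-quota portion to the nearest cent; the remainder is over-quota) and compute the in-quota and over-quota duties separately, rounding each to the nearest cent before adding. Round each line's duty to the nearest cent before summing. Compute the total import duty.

$169,598.06

Line 1 (S-798, Ulune, 1,635 kg, $152,055.00):
Base rate for S-798 is 17%.
Additional duty on S-798 from Ulune: +59.8%. Applied ad valorem rate: 17% + 59.8% = 76.8%.
Duty = $152,055.00 × 76.8% = $116,778.24.
Line 2 (W-911, Astland, 1,719 kg, $141,336.18):
Base rate for W-911 is 32.5%.
Origin Astland qualifies under the Vinos–Astland agreement and W-911 is covered: preferential rate 26.5% applies instead.
Duty = $141,336.18 × 26.5% = $37,454.09.
Line 3 (N-411, Ravon, 1,865 units, $85,081.30):
Code N-411 is under a tariff-rate quota (threshold 806 units). In-quota: 806 units at 5%; over-quota: 1,059 units at 28%.
Pro-rata value split: in-quota = $85,081.30 × 806/1,865 = $36,769.72; over-quota = $85,081.30 − $36,769.72 = $48,311.58.
In-quota duty = $36,769.72 × 5% = $1,838.49. Over-quota duty = $48,311.58 × 28% = $13,527.24.
Line duty = $1,838.49 + $13,527.24 = $15,365.73.
Total = $116,778.24 + $37,454.09 + $15,365.73 = $169,598.06.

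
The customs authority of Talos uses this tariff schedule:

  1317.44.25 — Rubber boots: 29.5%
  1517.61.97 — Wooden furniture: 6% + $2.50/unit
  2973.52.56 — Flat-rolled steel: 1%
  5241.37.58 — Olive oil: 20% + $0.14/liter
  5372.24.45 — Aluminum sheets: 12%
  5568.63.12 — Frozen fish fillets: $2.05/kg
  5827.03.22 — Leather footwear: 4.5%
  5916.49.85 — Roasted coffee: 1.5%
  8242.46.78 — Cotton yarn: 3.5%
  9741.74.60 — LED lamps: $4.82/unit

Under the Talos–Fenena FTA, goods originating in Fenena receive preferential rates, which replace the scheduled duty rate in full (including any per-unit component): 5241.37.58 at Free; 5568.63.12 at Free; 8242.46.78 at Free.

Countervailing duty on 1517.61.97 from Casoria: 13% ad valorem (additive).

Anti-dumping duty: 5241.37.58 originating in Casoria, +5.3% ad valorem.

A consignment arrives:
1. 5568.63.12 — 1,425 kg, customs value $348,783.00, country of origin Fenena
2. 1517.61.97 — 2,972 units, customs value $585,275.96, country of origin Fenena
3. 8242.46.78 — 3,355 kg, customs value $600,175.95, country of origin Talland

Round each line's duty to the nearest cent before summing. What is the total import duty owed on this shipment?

Line 1 (5568.63.12, Fenena, 1,425 kg, $348,783.00):
Base rate for 5568.63.12 is $2.05/kg.
Origin Fenena qualifies under the Talos–Fenena agreement and 5568.63.12 is covered: preferential rate Free applies instead.
Duty = $348,783.00 × 0% = $0.00.
Line 2 (1517.61.97, Fenena, 2,972 units, $585,275.96):
Base rate for 1517.61.97 is 6% + $2.50/unit.
Origin Fenena is the FTA partner but 1517.61.97 is not on the preference list; base rate stands.
The additional-duty order on 1517.61.97 targets Casoria, not Fenena; it does not apply.
Duty = $585,275.96 × 6% + 2,972 × $2.50 = $42,546.56.
Line 3 (8242.46.78, Talland, 3,355 kg, $600,175.95):
Base rate for 8242.46.78 is 3.5%.
8242.46.78 has an FTA preferential rate, but origin Talland is not Fenena; base rate stands.
Duty = $600,175.95 × 3.5% = $21,006.16.
Total = $0.00 + $42,546.56 + $21,006.16 = $63,552.72.

$63,552.72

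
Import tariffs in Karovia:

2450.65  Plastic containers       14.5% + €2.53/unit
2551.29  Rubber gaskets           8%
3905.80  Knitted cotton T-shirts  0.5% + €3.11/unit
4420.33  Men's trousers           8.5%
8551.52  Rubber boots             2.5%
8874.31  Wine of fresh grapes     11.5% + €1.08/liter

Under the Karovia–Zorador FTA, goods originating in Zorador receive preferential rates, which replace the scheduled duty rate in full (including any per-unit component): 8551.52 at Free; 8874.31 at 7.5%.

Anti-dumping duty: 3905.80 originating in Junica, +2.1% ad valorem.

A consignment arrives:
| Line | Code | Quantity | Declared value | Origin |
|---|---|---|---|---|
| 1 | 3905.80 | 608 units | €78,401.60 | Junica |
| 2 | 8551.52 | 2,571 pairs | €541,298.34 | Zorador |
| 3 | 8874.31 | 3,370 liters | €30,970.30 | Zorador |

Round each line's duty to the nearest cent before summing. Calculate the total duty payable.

Line 1 (3905.80, Junica, 608 units, €78,401.60):
Base rate for 3905.80 is 0.5% + €3.11/unit.
Additional duty on 3905.80 from Junica: +2.1%. Applied ad valorem rate: 0.5% + 2.1% = 2.6%.
Duty = €78,401.60 × 2.6% + 608 × €3.11 = €3,929.32.
Line 2 (8551.52, Zorador, 2,571 pairs, €541,298.34):
Base rate for 8551.52 is 2.5%.
Origin Zorador qualifies under the Karovia–Zorador agreement and 8551.52 is covered: preferential rate Free applies instead.
Duty = €541,298.34 × 0% = €0.00.
Line 3 (8874.31, Zorador, 3,370 liters, €30,970.30):
Base rate for 8874.31 is 11.5% + €1.08/liter.
Origin Zorador qualifies under the Karovia–Zorador agreement and 8874.31 is covered: preferential rate 7.5% applies instead.
Duty = €30,970.30 × 7.5% = €2,322.77.
Total = €3,929.32 + €0.00 + €2,322.77 = €6,252.09.

€6,252.09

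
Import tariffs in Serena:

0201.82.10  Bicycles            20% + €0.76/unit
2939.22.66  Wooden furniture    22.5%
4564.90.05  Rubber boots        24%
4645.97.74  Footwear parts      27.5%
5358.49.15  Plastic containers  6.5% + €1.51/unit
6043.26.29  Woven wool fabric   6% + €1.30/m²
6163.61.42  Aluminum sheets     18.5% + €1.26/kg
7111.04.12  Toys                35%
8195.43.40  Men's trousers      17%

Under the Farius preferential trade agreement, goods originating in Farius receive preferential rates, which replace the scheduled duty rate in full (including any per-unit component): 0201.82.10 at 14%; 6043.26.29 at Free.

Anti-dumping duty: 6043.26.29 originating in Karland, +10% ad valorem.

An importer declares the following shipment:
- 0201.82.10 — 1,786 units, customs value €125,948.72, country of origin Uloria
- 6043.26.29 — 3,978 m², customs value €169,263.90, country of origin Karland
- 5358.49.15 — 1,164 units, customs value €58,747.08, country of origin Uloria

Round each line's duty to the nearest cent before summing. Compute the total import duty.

€64,376.92

Line 1 (0201.82.10, Uloria, 1,786 units, €125,948.72):
Base rate for 0201.82.10 is 20% + €0.76/unit.
0201.82.10 has an FTA preferential rate, but origin Uloria is not Farius; base rate stands.
Duty = €125,948.72 × 20% + 1,786 × €0.76 = €26,547.10.
Line 2 (6043.26.29, Karland, 3,978 m², €169,263.90):
Base rate for 6043.26.29 is 6% + €1.30/m².
6043.26.29 has an FTA preferential rate, but origin Karland is not Farius; base rate stands.
Additional duty on 6043.26.29 from Karland: +10%. Applied ad valorem rate: 6% + 10% = 16%.
Duty = €169,263.90 × 16% + 3,978 × €1.30 = €32,253.62.
Line 3 (5358.49.15, Uloria, 1,164 units, €58,747.08):
Base rate for 5358.49.15 is 6.5% + €1.51/unit.
Duty = €58,747.08 × 6.5% + 1,164 × €1.51 = €5,576.20.
Total = €26,547.10 + €32,253.62 + €5,576.20 = €64,376.92.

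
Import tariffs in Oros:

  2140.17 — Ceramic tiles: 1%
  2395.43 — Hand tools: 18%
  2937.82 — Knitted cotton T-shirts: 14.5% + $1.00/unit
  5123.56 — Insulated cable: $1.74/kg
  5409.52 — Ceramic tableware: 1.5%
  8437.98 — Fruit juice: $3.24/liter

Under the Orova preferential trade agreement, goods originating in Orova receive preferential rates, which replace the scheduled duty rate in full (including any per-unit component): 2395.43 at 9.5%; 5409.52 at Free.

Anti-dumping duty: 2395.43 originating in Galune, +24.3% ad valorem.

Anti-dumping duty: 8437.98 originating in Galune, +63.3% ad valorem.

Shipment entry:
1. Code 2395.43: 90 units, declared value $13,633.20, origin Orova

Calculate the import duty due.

Line 1 (2395.43, Orova, 90 units, $13,633.20):
Base rate for 2395.43 is 18%.
Origin Orova qualifies under the Oros–Orova agreement and 2395.43 is covered: preferential rate 9.5% applies instead.
The additional-duty order on 2395.43 targets Galune, not Orova; it does not apply.
Duty = $13,633.20 × 9.5% = $1,295.15.

$1,295.15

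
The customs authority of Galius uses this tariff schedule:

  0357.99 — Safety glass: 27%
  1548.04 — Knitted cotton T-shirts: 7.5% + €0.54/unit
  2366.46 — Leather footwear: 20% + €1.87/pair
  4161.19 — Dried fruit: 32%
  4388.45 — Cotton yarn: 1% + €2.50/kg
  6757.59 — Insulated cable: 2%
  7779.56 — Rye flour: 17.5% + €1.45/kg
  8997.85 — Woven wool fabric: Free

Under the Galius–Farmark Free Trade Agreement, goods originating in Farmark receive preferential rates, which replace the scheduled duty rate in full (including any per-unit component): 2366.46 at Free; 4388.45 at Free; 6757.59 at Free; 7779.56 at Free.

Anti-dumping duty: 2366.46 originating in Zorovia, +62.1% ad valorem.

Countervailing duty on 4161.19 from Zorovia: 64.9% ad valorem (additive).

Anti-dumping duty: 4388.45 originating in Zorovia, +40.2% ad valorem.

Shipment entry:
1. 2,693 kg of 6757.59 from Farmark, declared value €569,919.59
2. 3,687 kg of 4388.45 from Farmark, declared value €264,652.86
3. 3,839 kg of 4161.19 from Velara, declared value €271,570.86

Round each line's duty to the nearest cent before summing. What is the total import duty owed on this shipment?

Line 1 (6757.59, Farmark, 2,693 kg, €569,919.59):
Base rate for 6757.59 is 2%.
Origin Farmark qualifies under the Galius–Farmark agreement and 6757.59 is covered: preferential rate Free applies instead.
Duty = €569,919.59 × 0% = €0.00.
Line 2 (4388.45, Farmark, 3,687 kg, €264,652.86):
Base rate for 4388.45 is 1% + €2.50/kg.
Origin Farmark qualifies under the Galius–Farmark agreement and 4388.45 is covered: preferential rate Free applies instead.
The additional-duty order on 4388.45 targets Zorovia, not Farmark; it does not apply.
Duty = €264,652.86 × 0% = €0.00.
Line 3 (4161.19, Velara, 3,839 kg, €271,570.86):
Base rate for 4161.19 is 32%.
The additional-duty order on 4161.19 targets Zorovia, not Velara; it does not apply.
Duty = €271,570.86 × 32% = €86,902.68.
Total = €0.00 + €0.00 + €86,902.68 = €86,902.68.

€86,902.68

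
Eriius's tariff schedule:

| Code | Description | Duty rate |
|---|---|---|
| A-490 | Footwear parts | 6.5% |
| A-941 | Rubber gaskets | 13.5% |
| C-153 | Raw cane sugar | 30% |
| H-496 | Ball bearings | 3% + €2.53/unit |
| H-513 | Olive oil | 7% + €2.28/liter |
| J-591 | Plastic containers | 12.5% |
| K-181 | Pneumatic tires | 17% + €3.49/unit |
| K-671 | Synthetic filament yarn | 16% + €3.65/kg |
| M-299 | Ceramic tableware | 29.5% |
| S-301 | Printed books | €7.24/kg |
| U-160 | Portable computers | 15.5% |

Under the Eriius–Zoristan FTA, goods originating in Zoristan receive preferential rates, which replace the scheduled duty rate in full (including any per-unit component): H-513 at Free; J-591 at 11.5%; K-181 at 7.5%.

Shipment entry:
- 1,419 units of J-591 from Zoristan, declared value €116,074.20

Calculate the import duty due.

€13,348.53

Line 1 (J-591, Zoristan, 1,419 units, €116,074.20):
Base rate for J-591 is 12.5%.
Origin Zoristan qualifies under the Eriius–Zoristan agreement and J-591 is covered: preferential rate 11.5% applies instead.
Duty = €116,074.20 × 11.5% = €13,348.53.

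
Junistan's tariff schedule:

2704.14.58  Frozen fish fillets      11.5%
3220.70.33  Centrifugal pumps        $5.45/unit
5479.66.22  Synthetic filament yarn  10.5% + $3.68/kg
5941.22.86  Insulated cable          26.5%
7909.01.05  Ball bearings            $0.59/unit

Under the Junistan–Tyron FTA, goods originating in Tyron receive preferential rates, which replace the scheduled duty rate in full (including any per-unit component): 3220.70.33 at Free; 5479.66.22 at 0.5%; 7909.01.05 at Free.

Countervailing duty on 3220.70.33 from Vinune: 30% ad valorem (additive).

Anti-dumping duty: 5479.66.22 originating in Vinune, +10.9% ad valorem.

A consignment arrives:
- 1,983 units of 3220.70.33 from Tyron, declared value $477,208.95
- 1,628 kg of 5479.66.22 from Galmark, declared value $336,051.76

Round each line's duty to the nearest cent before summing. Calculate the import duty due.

Line 1 (3220.70.33, Tyron, 1,983 units, $477,208.95):
Base rate for 3220.70.33 is $5.45/unit.
Origin Tyron qualifies under the Junistan–Tyron agreement and 3220.70.33 is covered: preferential rate Free applies instead.
The additional-duty order on 3220.70.33 targets Vinune, not Tyron; it does not apply.
Duty = $477,208.95 × 0% = $0.00.
Line 2 (5479.66.22, Galmark, 1,628 kg, $336,051.76):
Base rate for 5479.66.22 is 10.5% + $3.68/kg.
5479.66.22 has an FTA preferential rate, but origin Galmark is not Tyron; base rate stands.
The additional-duty order on 5479.66.22 targets Vinune, not Galmark; it does not apply.
Duty = $336,051.76 × 10.5% + 1,628 × $3.68 = $41,276.47.
Total = $0.00 + $41,276.47 = $41,276.47.

$41,276.47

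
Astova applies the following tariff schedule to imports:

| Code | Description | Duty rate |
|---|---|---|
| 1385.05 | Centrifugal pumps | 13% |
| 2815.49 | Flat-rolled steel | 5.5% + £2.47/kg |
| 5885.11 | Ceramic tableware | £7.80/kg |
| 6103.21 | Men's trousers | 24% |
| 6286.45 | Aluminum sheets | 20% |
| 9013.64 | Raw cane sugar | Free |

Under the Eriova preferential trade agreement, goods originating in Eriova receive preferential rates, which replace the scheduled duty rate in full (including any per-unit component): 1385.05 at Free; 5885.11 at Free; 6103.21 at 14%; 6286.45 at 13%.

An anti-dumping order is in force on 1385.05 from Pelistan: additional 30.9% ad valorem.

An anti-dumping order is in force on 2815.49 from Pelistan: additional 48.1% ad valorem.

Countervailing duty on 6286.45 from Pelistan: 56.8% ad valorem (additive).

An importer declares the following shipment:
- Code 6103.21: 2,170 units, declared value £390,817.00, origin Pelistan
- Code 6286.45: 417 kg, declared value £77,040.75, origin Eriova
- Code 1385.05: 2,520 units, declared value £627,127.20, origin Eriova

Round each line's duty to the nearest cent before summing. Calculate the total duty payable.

Line 1 (6103.21, Pelistan, 2,170 units, £390,817.00):
Base rate for 6103.21 is 24%.
6103.21 has an FTA preferential rate, but origin Pelistan is not Eriova; base rate stands.
Duty = £390,817.00 × 24% = £93,796.08.
Line 2 (6286.45, Eriova, 417 kg, £77,040.75):
Base rate for 6286.45 is 20%.
Origin Eriova qualifies under the Astova–Eriova agreement and 6286.45 is covered: preferential rate 13% applies instead.
The additional-duty order on 6286.45 targets Pelistan, not Eriova; it does not apply.
Duty = £77,040.75 × 13% = £10,015.30.
Line 3 (1385.05, Eriova, 2,520 units, £627,127.20):
Base rate for 1385.05 is 13%.
Origin Eriova qualifies under the Astova–Eriova agreement and 1385.05 is covered: preferential rate Free applies instead.
The additional-duty order on 1385.05 targets Pelistan, not Eriova; it does not apply.
Duty = £627,127.20 × 0% = £0.00.
Total = £93,796.08 + £10,015.30 + £0.00 = £103,811.38.

£103,811.38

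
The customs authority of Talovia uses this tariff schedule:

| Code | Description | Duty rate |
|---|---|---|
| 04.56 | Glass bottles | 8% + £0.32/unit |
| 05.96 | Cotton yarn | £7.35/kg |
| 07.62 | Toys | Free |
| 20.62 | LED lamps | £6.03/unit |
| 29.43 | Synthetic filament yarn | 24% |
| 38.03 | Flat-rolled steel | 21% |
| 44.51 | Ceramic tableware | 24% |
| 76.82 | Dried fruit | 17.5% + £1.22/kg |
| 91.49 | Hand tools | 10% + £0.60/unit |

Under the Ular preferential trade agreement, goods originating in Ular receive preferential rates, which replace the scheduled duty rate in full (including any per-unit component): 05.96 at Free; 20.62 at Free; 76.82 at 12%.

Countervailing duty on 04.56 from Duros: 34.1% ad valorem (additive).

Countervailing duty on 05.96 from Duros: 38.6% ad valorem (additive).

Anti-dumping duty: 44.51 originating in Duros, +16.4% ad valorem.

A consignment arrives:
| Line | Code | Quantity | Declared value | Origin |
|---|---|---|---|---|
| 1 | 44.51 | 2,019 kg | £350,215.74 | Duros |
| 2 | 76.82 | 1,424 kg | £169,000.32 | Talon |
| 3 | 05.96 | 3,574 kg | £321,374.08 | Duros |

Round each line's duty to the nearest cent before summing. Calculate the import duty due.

£323,118.79

Line 1 (44.51, Duros, 2,019 kg, £350,215.74):
Base rate for 44.51 is 24%.
Additional duty on 44.51 from Duros: +16.4%. Applied ad valorem rate: 24% + 16.4% = 40.4%.
Duty = £350,215.74 × 40.4% = £141,487.16.
Line 2 (76.82, Talon, 1,424 kg, £169,000.32):
Base rate for 76.82 is 17.5% + £1.22/kg.
76.82 has an FTA preferential rate, but origin Talon is not Ular; base rate stands.
Duty = £169,000.32 × 17.5% + 1,424 × £1.22 = £31,312.34.
Line 3 (05.96, Duros, 3,574 kg, £321,374.08):
Base rate for 05.96 is £7.35/kg.
05.96 has an FTA preferential rate, but origin Duros is not Ular; base rate stands.
Additional duty on 05.96 from Duros: +38.6% ad valorem. Applied ad valorem rate = 38.6%.
Duty = £321,374.08 × 38.6% + 3,574 × £7.35 = £150,319.29.
Total = £141,487.16 + £31,312.34 + £150,319.29 = £323,118.79.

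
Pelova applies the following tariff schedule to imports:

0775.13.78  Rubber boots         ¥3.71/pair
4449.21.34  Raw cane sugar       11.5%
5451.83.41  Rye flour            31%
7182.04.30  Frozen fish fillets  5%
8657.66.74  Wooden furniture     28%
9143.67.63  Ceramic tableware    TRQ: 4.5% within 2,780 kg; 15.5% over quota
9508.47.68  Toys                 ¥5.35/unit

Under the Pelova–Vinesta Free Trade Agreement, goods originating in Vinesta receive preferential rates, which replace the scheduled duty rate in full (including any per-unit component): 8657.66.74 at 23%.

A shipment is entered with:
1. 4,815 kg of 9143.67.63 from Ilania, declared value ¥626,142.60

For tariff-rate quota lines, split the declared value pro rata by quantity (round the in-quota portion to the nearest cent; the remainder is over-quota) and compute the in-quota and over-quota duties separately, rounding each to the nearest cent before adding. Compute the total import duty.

Line 1 (9143.67.63, Ilania, 4,815 kg, ¥626,142.60):
Code 9143.67.63 is under a tariff-rate quota (threshold 2,780 kg). In-quota: 2,780 kg at 4.5%; over-quota: 2,035 kg at 15.5%.
Pro-rata value split: in-quota = ¥626,142.60 × 2,780/4,815 = ¥361,511.20; over-quota = ¥626,142.60 − ¥361,511.20 = ¥264,631.40.
In-quota duty = ¥361,511.20 × 4.5% = ¥16,268.00. Over-quota duty = ¥264,631.40 × 15.5% = ¥41,017.87.
Line duty = ¥16,268.00 + ¥41,017.87 = ¥57,285.87.

¥57,285.87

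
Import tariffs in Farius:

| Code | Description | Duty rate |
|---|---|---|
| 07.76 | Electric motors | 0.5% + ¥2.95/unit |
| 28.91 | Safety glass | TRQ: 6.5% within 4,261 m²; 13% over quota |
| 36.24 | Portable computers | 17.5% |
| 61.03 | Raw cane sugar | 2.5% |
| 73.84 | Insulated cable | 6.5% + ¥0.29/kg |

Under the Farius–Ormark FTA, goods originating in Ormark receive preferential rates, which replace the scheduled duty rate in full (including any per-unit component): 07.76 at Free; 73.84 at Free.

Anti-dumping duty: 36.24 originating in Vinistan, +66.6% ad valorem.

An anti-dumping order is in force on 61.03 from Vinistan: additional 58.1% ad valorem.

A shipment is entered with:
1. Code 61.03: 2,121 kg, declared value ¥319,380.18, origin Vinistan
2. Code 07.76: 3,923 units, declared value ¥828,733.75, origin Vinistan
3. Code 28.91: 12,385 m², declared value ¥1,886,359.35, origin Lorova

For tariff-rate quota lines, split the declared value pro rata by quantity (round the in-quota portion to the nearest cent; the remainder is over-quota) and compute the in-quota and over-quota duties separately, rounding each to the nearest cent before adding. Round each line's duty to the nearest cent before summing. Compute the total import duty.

¥412,303.09

Line 1 (61.03, Vinistan, 2,121 kg, ¥319,380.18):
Base rate for 61.03 is 2.5%.
Additional duty on 61.03 from Vinistan: +58.1%. Applied ad valorem rate: 2.5% + 58.1% = 60.6%.
Duty = ¥319,380.18 × 60.6% = ¥193,544.39.
Line 2 (07.76, Vinistan, 3,923 units, ¥828,733.75):
Base rate for 07.76 is 0.5% + ¥2.95/unit.
07.76 has an FTA preferential rate, but origin Vinistan is not Ormark; base rate stands.
Duty = ¥828,733.75 × 0.5% + 3,923 × ¥2.95 = ¥15,716.52.
Line 3 (28.91, Lorova, 12,385 m², ¥1,886,359.35):
Code 28.91 is under a tariff-rate quota (threshold 4,261 m²). In-quota: 4,261 m² at 6.5%; over-quota: 8,124 m² at 13%.
Pro-rata value split: in-quota = ¥1,886,359.35 × 4,261/12,385 = ¥648,992.91; over-quota = ¥1,886,359.35 − ¥648,992.91 = ¥1,237,366.44.
In-quota duty = ¥648,992.91 × 6.5% = ¥42,184.54. Over-quota duty = ¥1,237,366.44 × 13% = ¥160,857.64.
Line duty = ¥42,184.54 + ¥160,857.64 = ¥203,042.18.
Total = ¥193,544.39 + ¥15,716.52 + ¥203,042.18 = ¥412,303.09.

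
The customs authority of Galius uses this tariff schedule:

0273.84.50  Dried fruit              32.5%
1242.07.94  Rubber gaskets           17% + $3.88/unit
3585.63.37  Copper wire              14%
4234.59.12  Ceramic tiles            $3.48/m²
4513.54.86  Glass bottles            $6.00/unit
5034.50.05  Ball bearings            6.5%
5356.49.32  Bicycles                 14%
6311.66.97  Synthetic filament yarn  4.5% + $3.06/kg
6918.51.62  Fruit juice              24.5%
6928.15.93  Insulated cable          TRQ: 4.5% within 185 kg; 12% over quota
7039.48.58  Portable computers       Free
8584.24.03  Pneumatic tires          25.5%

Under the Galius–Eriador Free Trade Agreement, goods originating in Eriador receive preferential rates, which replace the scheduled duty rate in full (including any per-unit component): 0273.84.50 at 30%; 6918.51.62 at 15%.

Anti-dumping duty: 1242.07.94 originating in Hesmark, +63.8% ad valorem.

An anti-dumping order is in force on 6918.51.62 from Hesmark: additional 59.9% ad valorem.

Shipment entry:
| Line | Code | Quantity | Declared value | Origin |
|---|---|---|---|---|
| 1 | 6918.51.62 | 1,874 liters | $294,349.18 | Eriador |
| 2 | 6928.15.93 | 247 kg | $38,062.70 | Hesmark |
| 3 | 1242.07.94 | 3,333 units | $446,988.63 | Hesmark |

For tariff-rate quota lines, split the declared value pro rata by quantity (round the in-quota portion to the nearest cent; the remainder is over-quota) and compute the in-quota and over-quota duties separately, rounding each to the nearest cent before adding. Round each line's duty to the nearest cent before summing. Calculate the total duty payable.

$420,680.61

Line 1 (6918.51.62, Eriador, 1,874 liters, $294,349.18):
Base rate for 6918.51.62 is 24.5%.
Origin Eriador qualifies under the Galius–Eriador agreement and 6918.51.62 is covered: preferential rate 15% applies instead.
The additional-duty order on 6918.51.62 targets Hesmark, not Eriador; it does not apply.
Duty = $294,349.18 × 15% = $44,152.38.
Line 2 (6928.15.93, Hesmark, 247 kg, $38,062.70):
Code 6928.15.93 is under a tariff-rate quota (threshold 185 kg). In-quota: 185 kg at 4.5%; over-quota: 62 kg at 12%.
Pro-rata value split: in-quota = $38,062.70 × 185/247 = $28,508.50; over-quota = $38,062.70 − $28,508.50 = $9,554.20.
In-quota duty = $28,508.50 × 4.5% = $1,282.88. Over-quota duty = $9,554.20 × 12% = $1,146.50.
Line duty = $1,282.88 + $1,146.50 = $2,429.38.
Line 3 (1242.07.94, Hesmark, 3,333 units, $446,988.63):
Base rate for 1242.07.94 is 17% + $3.88/unit.
Additional duty on 1242.07.94 from Hesmark: +63.8%. Applied ad valorem rate: 17% + 63.8% = 80.8%.
Duty = $446,988.63 × 80.8% + 3,333 × $3.88 = $374,098.85.
Total = $44,152.38 + $2,429.38 + $374,098.85 = $420,680.61.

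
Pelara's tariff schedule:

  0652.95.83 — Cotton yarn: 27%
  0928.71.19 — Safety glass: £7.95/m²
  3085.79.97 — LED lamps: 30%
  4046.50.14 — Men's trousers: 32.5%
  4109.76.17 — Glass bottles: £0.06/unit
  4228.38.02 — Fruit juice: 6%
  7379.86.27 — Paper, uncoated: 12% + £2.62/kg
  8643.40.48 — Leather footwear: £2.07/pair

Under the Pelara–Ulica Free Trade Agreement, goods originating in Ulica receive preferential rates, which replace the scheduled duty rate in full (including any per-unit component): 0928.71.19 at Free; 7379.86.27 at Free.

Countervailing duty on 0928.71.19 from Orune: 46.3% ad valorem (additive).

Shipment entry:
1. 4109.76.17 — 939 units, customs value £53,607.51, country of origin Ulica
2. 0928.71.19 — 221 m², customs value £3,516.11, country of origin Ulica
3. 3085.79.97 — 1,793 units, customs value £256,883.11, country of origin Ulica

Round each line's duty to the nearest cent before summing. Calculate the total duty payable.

£77,121.27

Line 1 (4109.76.17, Ulica, 939 units, £53,607.51):
Base rate for 4109.76.17 is £0.06/unit.
Origin Ulica is the FTA partner but 4109.76.17 is not on the preference list; base rate stands.
Duty = 939 × £0.06 = £56.34.
Line 2 (0928.71.19, Ulica, 221 m², £3,516.11):
Base rate for 0928.71.19 is £7.95/m².
Origin Ulica qualifies under the Pelara–Ulica agreement and 0928.71.19 is covered: preferential rate Free applies instead.
The additional-duty order on 0928.71.19 targets Orune, not Ulica; it does not apply.
Duty = £3,516.11 × 0% = £0.00.
Line 3 (3085.79.97, Ulica, 1,793 units, £256,883.11):
Base rate for 3085.79.97 is 30%.
Origin Ulica is the FTA partner but 3085.79.97 is not on the preference list; base rate stands.
Duty = £256,883.11 × 30% = £77,064.93.
Total = £56.34 + £0.00 + £77,064.93 = £77,121.27.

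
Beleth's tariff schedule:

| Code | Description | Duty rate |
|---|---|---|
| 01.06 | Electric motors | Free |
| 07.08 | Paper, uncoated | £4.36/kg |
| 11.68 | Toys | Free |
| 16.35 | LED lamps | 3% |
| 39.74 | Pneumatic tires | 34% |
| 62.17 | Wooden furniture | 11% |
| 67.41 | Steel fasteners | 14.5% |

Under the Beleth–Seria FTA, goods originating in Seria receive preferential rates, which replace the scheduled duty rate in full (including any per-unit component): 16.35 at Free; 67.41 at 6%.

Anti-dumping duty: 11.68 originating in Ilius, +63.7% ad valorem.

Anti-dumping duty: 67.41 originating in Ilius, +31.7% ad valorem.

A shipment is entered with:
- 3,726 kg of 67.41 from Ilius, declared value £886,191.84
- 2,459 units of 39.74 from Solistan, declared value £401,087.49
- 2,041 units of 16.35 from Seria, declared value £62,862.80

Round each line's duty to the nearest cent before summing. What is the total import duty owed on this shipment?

£545,790.38

Line 1 (67.41, Ilius, 3,726 kg, £886,191.84):
Base rate for 67.41 is 14.5%.
67.41 has an FTA preferential rate, but origin Ilius is not Seria; base rate stands.
Additional duty on 67.41 from Ilius: +31.7%. Applied ad valorem rate: 14.5% + 31.7% = 46.2%.
Duty = £886,191.84 × 46.2% = £409,420.63.
Line 2 (39.74, Solistan, 2,459 units, £401,087.49):
Base rate for 39.74 is 34%.
Duty = £401,087.49 × 34% = £136,369.75.
Line 3 (16.35, Seria, 2,041 units, £62,862.80):
Base rate for 16.35 is 3%.
Origin Seria qualifies under the Beleth–Seria agreement and 16.35 is covered: preferential rate Free applies instead.
Duty = £62,862.80 × 0% = £0.00.
Total = £409,420.63 + £136,369.75 + £0.00 = £545,790.38.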